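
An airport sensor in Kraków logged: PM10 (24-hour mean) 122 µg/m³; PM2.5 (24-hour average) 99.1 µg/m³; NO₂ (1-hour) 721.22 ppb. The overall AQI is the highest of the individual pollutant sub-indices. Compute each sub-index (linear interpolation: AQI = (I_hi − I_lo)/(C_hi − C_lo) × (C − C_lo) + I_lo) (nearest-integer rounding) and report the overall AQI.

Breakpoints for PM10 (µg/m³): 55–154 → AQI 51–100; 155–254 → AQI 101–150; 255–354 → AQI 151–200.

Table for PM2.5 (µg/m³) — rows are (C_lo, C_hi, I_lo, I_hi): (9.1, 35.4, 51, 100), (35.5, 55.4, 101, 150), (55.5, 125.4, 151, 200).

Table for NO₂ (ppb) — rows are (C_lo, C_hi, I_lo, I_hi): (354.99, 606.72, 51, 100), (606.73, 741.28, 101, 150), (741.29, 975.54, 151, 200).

182

PM10: 122 ∈ [55, 154] ↔ index [51, 100].
51 + (122−55)·(100−51)/(154−55) = 51 + 67·49/99 ≈ 84.16, so AQI = 84.
PM2.5: row 55.5–125.4 (AQI 151–200). (200−151)·(99.1−55.5)/(125.4−55.5) + 151 = 49·43.6/69.9 + 151 ≈ 181.56 → 182.
NO₂: row 606.73–741.28 (AQI 101–150). (150−101)·(721.22−606.73)/(741.28−606.73) + 101 = 49·114.49/134.55 + 101 ≈ 142.69 → 143.
Sub-indices: PM10→84, PM2.5→182, NO₂→143. Overall AQI = max = 182; dominant pollutant is PM2.5.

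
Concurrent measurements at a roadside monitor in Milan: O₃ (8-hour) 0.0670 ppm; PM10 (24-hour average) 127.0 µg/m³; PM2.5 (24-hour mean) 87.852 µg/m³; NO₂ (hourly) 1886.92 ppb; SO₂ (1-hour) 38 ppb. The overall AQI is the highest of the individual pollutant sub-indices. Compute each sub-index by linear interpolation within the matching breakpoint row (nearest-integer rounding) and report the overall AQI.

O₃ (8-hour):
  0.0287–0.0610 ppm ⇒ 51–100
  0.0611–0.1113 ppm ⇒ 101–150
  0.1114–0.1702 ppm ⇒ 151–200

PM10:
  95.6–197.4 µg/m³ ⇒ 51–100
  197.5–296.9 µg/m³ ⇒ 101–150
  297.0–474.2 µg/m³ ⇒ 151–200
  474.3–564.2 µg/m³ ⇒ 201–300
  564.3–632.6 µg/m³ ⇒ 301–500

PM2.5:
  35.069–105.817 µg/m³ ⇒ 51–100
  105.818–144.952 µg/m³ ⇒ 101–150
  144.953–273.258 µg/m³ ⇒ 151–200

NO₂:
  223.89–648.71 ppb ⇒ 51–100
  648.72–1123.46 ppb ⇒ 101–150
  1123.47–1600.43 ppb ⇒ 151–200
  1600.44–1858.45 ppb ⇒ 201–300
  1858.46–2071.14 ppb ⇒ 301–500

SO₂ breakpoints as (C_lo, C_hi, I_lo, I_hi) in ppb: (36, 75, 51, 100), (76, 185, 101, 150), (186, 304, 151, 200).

328

O₃: row 0.0611–0.1113 (AQI 101–150). (150−101)·(0.0670−0.0611)/(0.1113−0.0611) + 101 = 49·0.0059/0.0502 + 101 ≈ 106.76 → 107.
PM10: row 95.6–197.4 (AQI 51–100). (100−51)·(127.0−95.6)/(197.4−95.6) + 51 = 49·31.4/101.8 + 51 ≈ 66.11 → 66.
PM2.5: row 35.069–105.817 (AQI 51–100). (100−51)·(87.852−35.069)/(105.817−35.069) + 51 = 49·52.783/70.748 + 51 ≈ 87.56 → 88.
NO₂ 1886.92: bracket 1858.46–2071.14 → index 301–500; slope 199/212.68, offset 28.46.
AQI = 301 + 199/212.68·28.46 ≈ 327.63 ⇒ 328.
SO₂ 38: bracket 36–75 → index 51–100; slope 49/39, offset 2.
AQI = 51 + 49/39·2 ≈ 53.51 ⇒ 54.
Sub-indices: O₃→107, PM10→66, PM2.5→88, NO₂→328, SO₂→54. Overall AQI = max = 328; dominant pollutant is NO₂.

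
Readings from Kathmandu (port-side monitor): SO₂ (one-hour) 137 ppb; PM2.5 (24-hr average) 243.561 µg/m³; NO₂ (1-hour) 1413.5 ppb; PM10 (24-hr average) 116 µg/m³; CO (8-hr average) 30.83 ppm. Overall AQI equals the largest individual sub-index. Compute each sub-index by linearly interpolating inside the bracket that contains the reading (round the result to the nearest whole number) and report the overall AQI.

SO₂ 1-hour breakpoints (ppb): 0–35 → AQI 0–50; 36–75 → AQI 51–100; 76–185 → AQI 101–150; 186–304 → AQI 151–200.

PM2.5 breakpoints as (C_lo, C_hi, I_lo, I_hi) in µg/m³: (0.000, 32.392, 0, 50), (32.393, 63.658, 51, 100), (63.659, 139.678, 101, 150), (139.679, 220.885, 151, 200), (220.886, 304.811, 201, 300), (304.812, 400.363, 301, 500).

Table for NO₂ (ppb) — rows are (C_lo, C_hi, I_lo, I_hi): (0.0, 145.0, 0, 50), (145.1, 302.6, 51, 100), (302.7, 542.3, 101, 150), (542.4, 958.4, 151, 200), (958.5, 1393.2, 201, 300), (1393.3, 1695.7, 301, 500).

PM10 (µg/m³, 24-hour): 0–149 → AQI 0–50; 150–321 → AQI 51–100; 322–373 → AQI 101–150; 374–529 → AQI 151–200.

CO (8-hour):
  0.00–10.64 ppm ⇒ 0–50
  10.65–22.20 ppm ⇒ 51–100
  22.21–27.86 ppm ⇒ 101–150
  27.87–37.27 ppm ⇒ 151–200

314

SO₂: 137 lies in 76–185, so I_lo=101, I_hi=150, C_lo=76, C_hi=185.
(150−101)/(185−76) × (137−76) + 101 = 49/109 × 61 + 101 ≈ 128.42 → 128.
PM2.5: row 220.886–304.811 (AQI 201–300). (300−201)·(243.561−220.886)/(304.811−220.886) + 201 = 99·22.675/83.925 + 201 ≈ 227.75 → 228.
NO₂: 1413.5 lies in 1393.3–1695.7, so I_lo=301, I_hi=500, C_lo=1393.3, C_hi=1695.7.
(500−301)/(1695.7−1393.3) × (1413.5−1393.3) + 301 = 199/302.4 × 20.2 + 301 ≈ 314.29 → 314.
PM10: 116 lies in 0–149, so I_lo=0, I_hi=50, C_lo=0, C_hi=149.
(50−0)/(149−0) × (116−0) + 0 = 50/149 × 116 + 0 ≈ 38.93 → 39.
CO: 30.83 lies in 27.87–37.27, so I_lo=151, I_hi=200, C_lo=27.87, C_hi=37.27.
(200−151)/(37.27−27.87) × (30.83−27.87) + 151 = 49/9.40 × 2.96 + 151 ≈ 166.43 → 166.
Sub-indices: SO₂→128, PM2.5→228, NO₂→314, PM10→39, CO→166. Overall AQI = max = 314; dominant pollutant is NO₂.
AQI 314: Hazardous.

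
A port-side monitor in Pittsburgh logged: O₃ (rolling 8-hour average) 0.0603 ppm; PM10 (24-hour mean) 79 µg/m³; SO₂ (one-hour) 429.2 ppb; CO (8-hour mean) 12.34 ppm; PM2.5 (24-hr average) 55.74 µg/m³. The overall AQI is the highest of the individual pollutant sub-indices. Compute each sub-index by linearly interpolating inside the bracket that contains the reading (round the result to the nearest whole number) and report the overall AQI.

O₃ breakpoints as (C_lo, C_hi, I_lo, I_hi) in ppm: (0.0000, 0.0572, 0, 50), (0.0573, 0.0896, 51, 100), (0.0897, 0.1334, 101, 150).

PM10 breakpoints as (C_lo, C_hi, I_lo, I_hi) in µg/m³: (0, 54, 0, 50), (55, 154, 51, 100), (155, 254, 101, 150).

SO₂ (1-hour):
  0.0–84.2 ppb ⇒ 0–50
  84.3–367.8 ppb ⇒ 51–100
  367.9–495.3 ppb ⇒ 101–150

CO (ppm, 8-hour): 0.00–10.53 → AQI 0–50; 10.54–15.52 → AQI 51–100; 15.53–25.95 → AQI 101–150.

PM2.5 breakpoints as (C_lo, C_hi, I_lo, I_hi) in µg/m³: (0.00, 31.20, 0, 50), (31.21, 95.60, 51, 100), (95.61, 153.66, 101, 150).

125

O₃: 0.0603 lies in 0.0573–0.0896, so I_lo=51, I_hi=100, C_lo=0.0573, C_hi=0.0896.
(100−51)/(0.0896−0.0573) × (0.0603−0.0573) + 51 = 49/0.0323 × 0.0030 + 51 ≈ 55.55 → 56.
PM10 79: bracket 55–154 → index 51–100; slope 49/99, offset 24.
AQI = 51 + 49/99·24 ≈ 62.88 ⇒ 63.
SO₂: 429.2 ∈ [367.9, 495.3] ↔ index [101, 150].
101 + (429.2−367.9)·(150−101)/(495.3−367.9) = 101 + 61.3·49/127.4 ≈ 124.58, so AQI = 125.
CO: 12.34 ∈ [10.54, 15.52] ↔ index [51, 100].
51 + (12.34−10.54)·(100−51)/(15.52−10.54) = 51 + 1.80·49/4.98 ≈ 68.71, so AQI = 69.
PM2.5 55.74: bracket 31.21–95.60 → index 51–100; slope 49/64.39, offset 24.53.
AQI = 51 + 49/64.39·24.53 ≈ 69.67 ⇒ 70.
Sub-indices: O₃→56, PM10→63, SO₂→125, CO→69, PM2.5→70. Overall AQI = max = 125; dominant pollutant is SO₂.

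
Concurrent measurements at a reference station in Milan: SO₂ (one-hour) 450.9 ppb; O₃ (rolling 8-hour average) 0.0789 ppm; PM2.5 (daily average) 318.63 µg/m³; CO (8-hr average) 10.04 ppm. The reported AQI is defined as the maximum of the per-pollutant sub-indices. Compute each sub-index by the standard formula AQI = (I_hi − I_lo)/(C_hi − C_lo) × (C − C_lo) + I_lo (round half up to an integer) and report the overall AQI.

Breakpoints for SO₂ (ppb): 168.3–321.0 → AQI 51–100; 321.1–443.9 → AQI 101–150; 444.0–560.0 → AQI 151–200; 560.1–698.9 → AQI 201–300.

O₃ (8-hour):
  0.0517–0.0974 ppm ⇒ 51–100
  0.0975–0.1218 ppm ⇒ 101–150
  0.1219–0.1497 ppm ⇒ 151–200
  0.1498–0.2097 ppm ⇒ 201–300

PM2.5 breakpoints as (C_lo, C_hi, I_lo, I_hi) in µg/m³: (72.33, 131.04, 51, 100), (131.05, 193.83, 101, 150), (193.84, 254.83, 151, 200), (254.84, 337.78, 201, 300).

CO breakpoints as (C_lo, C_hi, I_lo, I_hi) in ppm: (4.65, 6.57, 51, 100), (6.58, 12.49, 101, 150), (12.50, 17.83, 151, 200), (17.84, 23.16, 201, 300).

SO₂: 450.9 ∈ [444.0, 560.0] ↔ index [151, 200].
151 + (450.9−444.0)·(200−151)/(560.0−444.0) = 151 + 6.9·49/116.0 ≈ 153.91, so AQI = 154.
O₃ 0.0789: bracket 0.0517–0.0974 → index 51–100; slope 49/0.0457, offset 0.0272.
AQI = 51 + 49/0.0457·0.0272 ≈ 80.16 ⇒ 80.
PM2.5: 318.63 ∈ [254.84, 337.78] ↔ index [201, 300].
201 + (318.63−254.84)·(300−201)/(337.78−254.84) = 201 + 63.79·99/82.94 ≈ 277.14, so AQI = 277.
CO: row 6.58–12.49 (AQI 101–150). (150−101)·(10.04−6.58)/(12.49−6.58) + 101 = 49·3.46/5.91 + 101 ≈ 129.69 → 130.
Sub-indices: SO₂→154, O₃→80, PM2.5→277, CO→130. Overall AQI = max = 277; dominant pollutant is PM2.5.

277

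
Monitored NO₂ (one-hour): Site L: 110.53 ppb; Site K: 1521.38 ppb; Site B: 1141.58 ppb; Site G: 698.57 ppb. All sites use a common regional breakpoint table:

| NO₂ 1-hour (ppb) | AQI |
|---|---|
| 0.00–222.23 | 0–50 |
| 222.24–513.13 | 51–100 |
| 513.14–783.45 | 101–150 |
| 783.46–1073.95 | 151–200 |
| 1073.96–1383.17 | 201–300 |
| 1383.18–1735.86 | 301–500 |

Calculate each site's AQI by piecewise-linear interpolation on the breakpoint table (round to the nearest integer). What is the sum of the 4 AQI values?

Site L: row 0.00–222.23 (AQI 0–50). (50−0)·(110.53−0.00)/(222.23−0.00) + 0 = 50·110.53/222.23 + 0 ≈ 24.87 → 25.
Site K: row 1383.18–1735.86 (AQI 301–500). (500−301)·(1521.38−1383.18)/(1735.86−1383.18) + 301 = 199·138.20/352.68 + 301 ≈ 378.98 → 379.
Site B: row 1073.96–1383.17 (AQI 201–300). (300−201)·(1141.58−1073.96)/(1383.17−1073.96) + 201 = 99·67.62/309.21 + 201 ≈ 222.65 → 223.
Site G 698.57: bracket 513.14–783.45 → index 101–150; slope 49/270.31, offset 185.43.
AQI = 101 + 49/270.31·185.43 ≈ 134.61 ⇒ 135.
AQIs: Site L=25, Site K=379, Site B=223, Site G=135. Sum = 25 + 379 + 223 + 135 = 762.

762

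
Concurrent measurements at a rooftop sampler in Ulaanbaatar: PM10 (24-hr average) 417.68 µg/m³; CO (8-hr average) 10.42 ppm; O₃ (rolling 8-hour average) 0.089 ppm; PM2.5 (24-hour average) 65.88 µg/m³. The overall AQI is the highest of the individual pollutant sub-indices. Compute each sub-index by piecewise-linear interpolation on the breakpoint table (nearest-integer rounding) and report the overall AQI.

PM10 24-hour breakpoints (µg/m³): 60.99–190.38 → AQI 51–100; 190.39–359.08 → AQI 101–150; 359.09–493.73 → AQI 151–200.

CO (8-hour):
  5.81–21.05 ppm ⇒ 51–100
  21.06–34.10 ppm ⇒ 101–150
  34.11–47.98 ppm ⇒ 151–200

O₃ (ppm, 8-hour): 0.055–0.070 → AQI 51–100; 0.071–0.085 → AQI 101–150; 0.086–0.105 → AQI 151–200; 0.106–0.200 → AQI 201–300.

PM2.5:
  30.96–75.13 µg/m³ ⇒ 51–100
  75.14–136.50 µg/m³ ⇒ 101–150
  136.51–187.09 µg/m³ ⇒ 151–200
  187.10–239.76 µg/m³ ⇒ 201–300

PM10 417.68: bracket 359.09–493.73 → index 151–200; slope 49/134.64, offset 58.59.
AQI = 151 + 49/134.64·58.59 ≈ 172.32 ⇒ 172.
CO: row 5.81–21.05 (AQI 51–100). (100−51)·(10.42−5.81)/(21.05−5.81) + 51 = 49·4.61/15.24 + 51 ≈ 65.82 → 66.
O₃: 0.089 lies in 0.086–0.105, so I_lo=151, I_hi=200, C_lo=0.086, C_hi=0.105.
(200−151)/(0.105−0.086) × (0.089−0.086) + 151 = 49/0.019 × 0.003 + 151 ≈ 158.74 → 159.
PM2.5: 65.88 lies in 30.96–75.13, so I_lo=51, I_hi=100, C_lo=30.96, C_hi=75.13.
(100−51)/(75.13−30.96) × (65.88−30.96) + 51 = 49/44.17 × 34.92 + 51 ≈ 89.74 → 90.
Sub-indices: PM10→172, CO→66, O₃→159, PM2.5→90. Overall AQI = max = 172; dominant pollutant is PM10.

172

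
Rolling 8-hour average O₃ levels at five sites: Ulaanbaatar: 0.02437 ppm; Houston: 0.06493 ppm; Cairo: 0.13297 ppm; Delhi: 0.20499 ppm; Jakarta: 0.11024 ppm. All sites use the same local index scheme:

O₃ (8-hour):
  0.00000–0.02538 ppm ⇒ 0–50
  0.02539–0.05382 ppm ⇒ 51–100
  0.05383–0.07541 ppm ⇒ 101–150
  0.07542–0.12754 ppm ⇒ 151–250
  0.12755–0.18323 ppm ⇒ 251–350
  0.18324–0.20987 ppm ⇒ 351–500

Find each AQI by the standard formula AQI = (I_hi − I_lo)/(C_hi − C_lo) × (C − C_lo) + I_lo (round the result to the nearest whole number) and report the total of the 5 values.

Ulaanbaatar: row 0.00000–0.02538 (AQI 0–50). (50−0)·(0.02437−0.00000)/(0.02538−0.00000) + 0 = 50·0.02437/0.02538 + 0 ≈ 48.01 → 48.
Houston: 0.06493 lies in 0.05383–0.07541, so I_lo=101, I_hi=150, C_lo=0.05383, C_hi=0.07541.
(150−101)/(0.07541−0.05383) × (0.06493−0.05383) + 101 = 49/0.02158 × 0.01110 + 101 ≈ 126.20 → 126.
Cairo: 0.13297 lies in 0.12755–0.18323, so I_lo=251, I_hi=350, C_lo=0.12755, C_hi=0.18323.
(350−251)/(0.18323−0.12755) × (0.13297−0.12755) + 251 = 99/0.05568 × 0.00542 + 251 ≈ 260.64 → 261.
Delhi: 0.20499 lies in 0.18324–0.20987, so I_lo=351, I_hi=500, C_lo=0.18324, C_hi=0.20987.
(500−351)/(0.20987−0.18324) × (0.20499−0.18324) + 351 = 149/0.02663 × 0.02175 + 351 ≈ 472.70 → 473.
Jakarta: row 0.07542–0.12754 (AQI 151–250). (250−151)·(0.11024−0.07542)/(0.12754−0.07542) + 151 = 99·0.03482/0.05212 + 151 ≈ 217.14 → 217.
AQIs: Ulaanbaatar=48, Houston=126, Cairo=261, Delhi=473, Jakarta=217. Sum = 48 + 126 + 261 + 473 + 217 = 1125.

1125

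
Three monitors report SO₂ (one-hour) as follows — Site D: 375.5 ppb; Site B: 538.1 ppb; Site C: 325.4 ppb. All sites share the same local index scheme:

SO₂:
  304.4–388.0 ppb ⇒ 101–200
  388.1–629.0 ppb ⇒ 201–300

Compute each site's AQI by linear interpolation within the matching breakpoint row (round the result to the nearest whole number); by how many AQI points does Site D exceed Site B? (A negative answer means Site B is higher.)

-78

Site D 375.5: bracket 304.4–388.0 → index 101–200; slope 99/83.6, offset 71.1.
AQI = 101 + 99/83.6·71.1 ≈ 185.20 ⇒ 185.
Site B: 538.1 ∈ [388.1, 629.0] ↔ index [201, 300].
201 + (538.1−388.1)·(300−201)/(629.0−388.1) = 201 + 150.0·99/240.9 ≈ 262.64, so AQI = 263.
Site C 325.4: bracket 304.4–388.0 → index 101–200; slope 99/83.6, offset 21.0.
AQI = 101 + 99/83.6·21.0 ≈ 125.87 ⇒ 126.
AQIs: Site D=185, Site B=263, Site C=126. Site D (185) − Site B (263) = -78.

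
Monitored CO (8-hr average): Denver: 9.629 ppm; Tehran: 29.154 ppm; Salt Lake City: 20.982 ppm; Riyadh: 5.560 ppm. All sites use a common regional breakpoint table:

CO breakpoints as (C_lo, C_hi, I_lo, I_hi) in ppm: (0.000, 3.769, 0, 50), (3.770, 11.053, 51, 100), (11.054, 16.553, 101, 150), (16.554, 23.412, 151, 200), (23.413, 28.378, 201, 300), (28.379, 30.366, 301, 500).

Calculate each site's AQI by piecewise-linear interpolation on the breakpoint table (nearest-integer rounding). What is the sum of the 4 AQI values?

Denver: 9.629 ∈ [3.770, 11.053] ↔ index [51, 100].
51 + (9.629−3.770)·(100−51)/(11.053−3.770) = 51 + 5.859·49/7.283 ≈ 90.42, so AQI = 90.
Tehran: 29.154 lies in 28.379–30.366, so I_lo=301, I_hi=500, C_lo=28.379, C_hi=30.366.
(500−301)/(30.366−28.379) × (29.154−28.379) + 301 = 199/1.987 × 0.775 + 301 ≈ 378.62 → 379.
Salt Lake City: 20.982 ∈ [16.554, 23.412] ↔ index [151, 200].
151 + (20.982−16.554)·(200−151)/(23.412−16.554) = 151 + 4.428·49/6.858 ≈ 182.64, so AQI = 183.
Riyadh 5.560: bracket 3.770–11.053 → index 51–100; slope 49/7.283, offset 1.790.
AQI = 51 + 49/7.283·1.790 ≈ 63.04 ⇒ 63.
AQIs: Denver=90, Tehran=379, Salt Lake City=183, Riyadh=63. Sum = 90 + 379 + 183 + 63 = 715.

715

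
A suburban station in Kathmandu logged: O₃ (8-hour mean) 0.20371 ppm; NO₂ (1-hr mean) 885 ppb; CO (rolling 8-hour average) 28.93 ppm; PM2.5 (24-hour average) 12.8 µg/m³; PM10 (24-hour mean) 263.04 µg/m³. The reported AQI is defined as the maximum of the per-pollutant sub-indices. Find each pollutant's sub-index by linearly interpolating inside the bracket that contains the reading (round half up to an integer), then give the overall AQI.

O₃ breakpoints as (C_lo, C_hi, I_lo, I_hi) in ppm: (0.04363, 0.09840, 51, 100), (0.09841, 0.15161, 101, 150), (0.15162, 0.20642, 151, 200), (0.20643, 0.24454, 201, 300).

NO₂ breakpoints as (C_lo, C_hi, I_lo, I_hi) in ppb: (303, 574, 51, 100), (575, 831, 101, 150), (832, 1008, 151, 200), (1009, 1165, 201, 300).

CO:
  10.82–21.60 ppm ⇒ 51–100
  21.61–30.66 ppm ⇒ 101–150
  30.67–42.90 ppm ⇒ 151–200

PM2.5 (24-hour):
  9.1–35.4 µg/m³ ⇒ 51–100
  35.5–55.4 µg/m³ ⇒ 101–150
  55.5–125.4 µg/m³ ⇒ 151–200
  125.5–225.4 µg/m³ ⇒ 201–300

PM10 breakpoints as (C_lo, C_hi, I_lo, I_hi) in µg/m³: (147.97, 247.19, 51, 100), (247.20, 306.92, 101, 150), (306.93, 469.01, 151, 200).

198

O₃: 0.20371 lies in 0.15162–0.20642, so I_lo=151, I_hi=200, C_lo=0.15162, C_hi=0.20642.
(200−151)/(0.20642−0.15162) × (0.20371−0.15162) + 151 = 49/0.05480 × 0.05209 + 151 ≈ 197.58 → 198.
NO₂: 885 lies in 832–1008, so I_lo=151, I_hi=200, C_lo=832, C_hi=1008.
(200−151)/(1008−832) × (885−832) + 151 = 49/176 × 53 + 151 ≈ 165.76 → 166.
CO: 28.93 lies in 21.61–30.66, so I_lo=101, I_hi=150, C_lo=21.61, C_hi=30.66.
(150−101)/(30.66−21.61) × (28.93−21.61) + 101 = 49/9.05 × 7.32 + 101 ≈ 140.63 → 141.
PM2.5: 12.8 lies in 9.1–35.4, so I_lo=51, I_hi=100, C_lo=9.1, C_hi=35.4.
(100−51)/(35.4−9.1) × (12.8−9.1) + 51 = 49/26.3 × 3.7 + 51 ≈ 57.89 → 58.
PM10: 263.04 lies in 247.20–306.92, so I_lo=101, I_hi=150, C_lo=247.20, C_hi=306.92.
(150−101)/(306.92−247.20) × (263.04−247.20) + 101 = 49/59.72 × 15.84 + 101 ≈ 114.00 → 114.
Sub-indices: O₃→198, NO₂→166, CO→141, PM2.5→58, PM10→114. Overall AQI = max = 198; dominant pollutant is O₃.
AQI 198: Unhealthy.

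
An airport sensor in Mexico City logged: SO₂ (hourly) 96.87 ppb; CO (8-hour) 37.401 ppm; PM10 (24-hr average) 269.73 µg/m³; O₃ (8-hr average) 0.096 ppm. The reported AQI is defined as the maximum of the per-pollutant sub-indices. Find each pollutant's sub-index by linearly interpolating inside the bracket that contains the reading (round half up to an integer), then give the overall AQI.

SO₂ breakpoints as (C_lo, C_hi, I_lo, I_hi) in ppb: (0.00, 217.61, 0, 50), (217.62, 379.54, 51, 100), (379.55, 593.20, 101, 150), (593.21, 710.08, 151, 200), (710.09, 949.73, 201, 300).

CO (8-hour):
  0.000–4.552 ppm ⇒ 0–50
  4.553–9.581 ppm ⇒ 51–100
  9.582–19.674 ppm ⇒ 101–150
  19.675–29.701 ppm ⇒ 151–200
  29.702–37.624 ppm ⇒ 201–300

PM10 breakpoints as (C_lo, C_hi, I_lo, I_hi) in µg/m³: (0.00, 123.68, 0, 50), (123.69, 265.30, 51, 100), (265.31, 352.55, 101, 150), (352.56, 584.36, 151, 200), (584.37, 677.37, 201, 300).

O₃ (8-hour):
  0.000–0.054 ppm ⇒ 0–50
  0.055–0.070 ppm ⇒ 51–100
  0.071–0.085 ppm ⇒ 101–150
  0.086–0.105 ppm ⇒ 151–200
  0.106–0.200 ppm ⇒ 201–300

297

SO₂: 96.87 lies in 0.00–217.61, so I_lo=0, I_hi=50, C_lo=0.00, C_hi=217.61.
(50−0)/(217.61−0.00) × (96.87−0.00) + 0 = 50/217.61 × 96.87 + 0 ≈ 22.26 → 22.
CO: 37.401 ∈ [29.702, 37.624] ↔ index [201, 300].
201 + (37.401−29.702)·(300−201)/(37.624−29.702) = 201 + 7.699·99/7.922 ≈ 297.21, so AQI = 297.
PM10: 269.73 lies in 265.31–352.55, so I_lo=101, I_hi=150, C_lo=265.31, C_hi=352.55.
(150−101)/(352.55−265.31) × (269.73−265.31) + 101 = 49/87.24 × 4.42 + 101 ≈ 103.48 → 103.
O₃: row 0.086–0.105 (AQI 151–200). (200−151)·(0.096−0.086)/(0.105−0.086) + 151 = 49·0.010/0.019 + 151 ≈ 176.79 → 177.
Sub-indices: SO₂→22, CO→297, PM10→103, O₃→177. Overall AQI = max = 297; dominant pollutant is CO.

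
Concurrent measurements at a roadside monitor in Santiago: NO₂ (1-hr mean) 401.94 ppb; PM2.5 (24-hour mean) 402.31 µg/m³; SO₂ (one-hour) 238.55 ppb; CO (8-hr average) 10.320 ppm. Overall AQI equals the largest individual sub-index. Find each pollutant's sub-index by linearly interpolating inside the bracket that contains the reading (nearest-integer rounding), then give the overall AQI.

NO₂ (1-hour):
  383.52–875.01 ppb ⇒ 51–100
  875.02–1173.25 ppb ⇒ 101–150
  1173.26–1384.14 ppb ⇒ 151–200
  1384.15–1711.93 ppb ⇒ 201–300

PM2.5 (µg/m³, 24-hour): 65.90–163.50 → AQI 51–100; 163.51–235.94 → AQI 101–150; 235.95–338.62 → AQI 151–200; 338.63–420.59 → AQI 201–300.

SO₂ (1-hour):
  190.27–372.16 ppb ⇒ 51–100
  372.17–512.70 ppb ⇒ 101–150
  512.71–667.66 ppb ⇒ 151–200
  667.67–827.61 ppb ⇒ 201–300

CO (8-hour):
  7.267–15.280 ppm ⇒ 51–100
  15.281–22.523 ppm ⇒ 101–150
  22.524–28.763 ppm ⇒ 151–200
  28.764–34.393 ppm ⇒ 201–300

NO₂: 401.94 lies in 383.52–875.01, so I_lo=51, I_hi=100, C_lo=383.52, C_hi=875.01.
(100−51)/(875.01−383.52) × (401.94−383.52) + 51 = 49/491.49 × 18.42 + 51 ≈ 52.84 → 53.
PM2.5: row 338.63–420.59 (AQI 201–300). (300−201)·(402.31−338.63)/(420.59−338.63) + 201 = 99·63.68/81.96 + 201 ≈ 277.92 → 278.
SO₂: 238.55 lies in 190.27–372.16, so I_lo=51, I_hi=100, C_lo=190.27, C_hi=372.16.
(100−51)/(372.16−190.27) × (238.55−190.27) + 51 = 49/181.89 × 48.28 + 51 ≈ 64.01 → 64.
CO: row 7.267–15.280 (AQI 51–100). (100−51)·(10.320−7.267)/(15.280−7.267) + 51 = 49·3.053/8.013 + 51 ≈ 69.67 → 70.
Sub-indices: NO₂→53, PM2.5→278, SO₂→64, CO→70. Overall AQI = max = 278; dominant pollutant is PM2.5.
AQI 278: Very Unhealthy.

278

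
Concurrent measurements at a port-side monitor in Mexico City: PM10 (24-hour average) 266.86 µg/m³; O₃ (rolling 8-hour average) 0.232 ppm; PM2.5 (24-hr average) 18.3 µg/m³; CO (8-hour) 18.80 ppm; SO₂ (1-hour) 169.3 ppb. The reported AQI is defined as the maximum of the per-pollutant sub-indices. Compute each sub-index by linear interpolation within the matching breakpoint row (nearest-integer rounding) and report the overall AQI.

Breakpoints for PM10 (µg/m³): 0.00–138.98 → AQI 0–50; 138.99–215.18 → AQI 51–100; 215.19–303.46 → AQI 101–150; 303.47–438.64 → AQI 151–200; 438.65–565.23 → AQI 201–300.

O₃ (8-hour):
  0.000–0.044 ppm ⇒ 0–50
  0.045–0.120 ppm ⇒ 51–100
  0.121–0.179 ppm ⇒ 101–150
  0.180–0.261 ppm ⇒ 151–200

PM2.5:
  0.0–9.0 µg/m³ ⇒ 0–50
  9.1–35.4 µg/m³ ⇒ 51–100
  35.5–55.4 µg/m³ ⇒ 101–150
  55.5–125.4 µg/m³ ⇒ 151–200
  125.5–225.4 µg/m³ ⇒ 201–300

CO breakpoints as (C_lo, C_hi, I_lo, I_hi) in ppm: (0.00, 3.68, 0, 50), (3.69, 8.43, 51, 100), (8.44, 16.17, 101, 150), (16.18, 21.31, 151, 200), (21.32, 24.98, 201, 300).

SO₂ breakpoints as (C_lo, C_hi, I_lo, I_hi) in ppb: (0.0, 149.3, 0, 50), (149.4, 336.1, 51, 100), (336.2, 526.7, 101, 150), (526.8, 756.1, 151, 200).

PM10: row 215.19–303.46 (AQI 101–150). (150−101)·(266.86−215.19)/(303.46−215.19) + 101 = 49·51.67/88.27 + 101 ≈ 129.68 → 130.
O₃ 0.232: bracket 0.180–0.261 → index 151–200; slope 49/0.081, offset 0.052.
AQI = 151 + 49/0.081·0.052 ≈ 182.46 ⇒ 182.
PM2.5: row 9.1–35.4 (AQI 51–100). (100−51)·(18.3−9.1)/(35.4−9.1) + 51 = 49·9.2/26.3 + 51 ≈ 68.14 → 68.
CO: 18.80 lies in 16.18–21.31, so I_lo=151, I_hi=200, C_lo=16.18, C_hi=21.31.
(200−151)/(21.31−16.18) × (18.80−16.18) + 151 = 49/5.13 × 2.62 + 151 ≈ 176.03 → 176.
SO₂: row 149.4–336.1 (AQI 51–100). (100−51)·(169.3−149.4)/(336.1−149.4) + 51 = 49·19.9/186.7 + 51 ≈ 56.22 → 56.
Sub-indices: PM10→130, O₃→182, PM2.5→68, CO→176, SO₂→56. Overall AQI = max = 182; dominant pollutant is O₃.
AQI 182: Unhealthy.

182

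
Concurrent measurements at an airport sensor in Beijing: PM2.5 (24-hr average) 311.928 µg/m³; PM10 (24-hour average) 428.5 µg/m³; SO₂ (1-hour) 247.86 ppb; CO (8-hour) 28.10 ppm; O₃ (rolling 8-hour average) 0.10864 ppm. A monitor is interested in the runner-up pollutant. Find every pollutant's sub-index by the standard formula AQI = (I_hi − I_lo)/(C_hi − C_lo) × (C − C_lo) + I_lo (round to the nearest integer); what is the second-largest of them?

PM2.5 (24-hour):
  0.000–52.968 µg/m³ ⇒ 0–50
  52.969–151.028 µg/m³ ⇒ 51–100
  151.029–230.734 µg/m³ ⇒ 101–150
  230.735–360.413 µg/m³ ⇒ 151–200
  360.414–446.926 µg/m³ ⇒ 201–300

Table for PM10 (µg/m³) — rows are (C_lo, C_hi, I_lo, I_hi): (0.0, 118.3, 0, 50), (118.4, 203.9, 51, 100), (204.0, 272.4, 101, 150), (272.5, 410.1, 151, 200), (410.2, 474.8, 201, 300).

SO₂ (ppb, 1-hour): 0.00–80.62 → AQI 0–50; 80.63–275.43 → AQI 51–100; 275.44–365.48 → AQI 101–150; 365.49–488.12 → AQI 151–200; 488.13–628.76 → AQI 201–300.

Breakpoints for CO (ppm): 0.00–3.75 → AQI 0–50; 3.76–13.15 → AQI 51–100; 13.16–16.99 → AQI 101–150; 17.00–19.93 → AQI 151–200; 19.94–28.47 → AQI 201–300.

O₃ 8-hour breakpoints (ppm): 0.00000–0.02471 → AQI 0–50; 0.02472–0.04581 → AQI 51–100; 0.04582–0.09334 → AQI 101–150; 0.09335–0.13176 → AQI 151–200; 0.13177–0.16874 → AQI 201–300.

229

PM2.5: 311.928 ∈ [230.735, 360.413] ↔ index [151, 200].
151 + (311.928−230.735)·(200−151)/(360.413−230.735) = 151 + 81.193·49/129.678 ≈ 181.68, so AQI = 182.
PM10: 428.5 lies in 410.2–474.8, so I_lo=201, I_hi=300, C_lo=410.2, C_hi=474.8.
(300−201)/(474.8−410.2) × (428.5−410.2) + 201 = 99/64.6 × 18.3 + 201 ≈ 229.04 → 229.
SO₂: 247.86 lies in 80.63–275.43, so I_lo=51, I_hi=100, C_lo=80.63, C_hi=275.43.
(100−51)/(275.43−80.63) × (247.86−80.63) + 51 = 49/194.80 × 167.23 + 51 ≈ 93.07 → 93.
CO: 28.10 lies in 19.94–28.47, so I_lo=201, I_hi=300, C_lo=19.94, C_hi=28.47.
(300−201)/(28.47−19.94) × (28.10−19.94) + 201 = 99/8.53 × 8.16 + 201 ≈ 295.71 → 296.
O₃ 0.10864: bracket 0.09335–0.13176 → index 151–200; slope 49/0.03841, offset 0.01529.
AQI = 151 + 49/0.03841·0.01529 ≈ 170.51 ⇒ 171.
Sub-indices: PM2.5→182, PM10→229, SO₂→93, CO→296, O₃→171. Ranked high→low: 296, 229, 182, 171, 93. Second-highest sub-index = 229.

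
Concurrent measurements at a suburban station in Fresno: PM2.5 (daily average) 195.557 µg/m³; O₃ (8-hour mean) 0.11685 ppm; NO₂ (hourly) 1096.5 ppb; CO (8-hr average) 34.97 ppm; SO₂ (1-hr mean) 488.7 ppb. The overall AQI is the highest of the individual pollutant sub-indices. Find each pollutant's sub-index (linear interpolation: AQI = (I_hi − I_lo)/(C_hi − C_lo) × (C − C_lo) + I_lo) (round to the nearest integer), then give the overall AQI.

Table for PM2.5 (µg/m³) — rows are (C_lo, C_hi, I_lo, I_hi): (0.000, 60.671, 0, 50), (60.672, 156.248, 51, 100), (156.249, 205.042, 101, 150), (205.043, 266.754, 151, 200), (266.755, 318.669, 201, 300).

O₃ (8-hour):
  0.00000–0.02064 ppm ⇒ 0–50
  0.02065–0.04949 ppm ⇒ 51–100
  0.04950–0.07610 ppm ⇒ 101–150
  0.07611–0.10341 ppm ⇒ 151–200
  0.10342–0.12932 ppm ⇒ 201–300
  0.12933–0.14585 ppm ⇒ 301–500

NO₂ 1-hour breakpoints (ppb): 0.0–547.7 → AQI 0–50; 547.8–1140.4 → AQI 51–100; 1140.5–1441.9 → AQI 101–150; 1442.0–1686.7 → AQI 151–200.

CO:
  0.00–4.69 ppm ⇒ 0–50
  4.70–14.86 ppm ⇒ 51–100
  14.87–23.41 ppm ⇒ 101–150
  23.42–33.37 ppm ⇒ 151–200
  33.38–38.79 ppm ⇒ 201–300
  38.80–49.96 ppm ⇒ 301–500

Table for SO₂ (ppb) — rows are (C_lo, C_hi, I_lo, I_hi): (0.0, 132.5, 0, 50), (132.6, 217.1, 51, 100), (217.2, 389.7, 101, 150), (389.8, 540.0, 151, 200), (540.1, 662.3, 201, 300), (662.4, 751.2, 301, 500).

PM2.5 195.557: bracket 156.249–205.042 → index 101–150; slope 49/48.793, offset 39.308.
AQI = 101 + 49/48.793·39.308 ≈ 140.47 ⇒ 140.
O₃ 0.11685: bracket 0.10342–0.12932 → index 201–300; slope 99/0.02590, offset 0.01343.
AQI = 201 + 99/0.02590·0.01343 ≈ 252.33 ⇒ 252.
NO₂: 1096.5 lies in 547.8–1140.4, so I_lo=51, I_hi=100, C_lo=547.8, C_hi=1140.4.
(100−51)/(1140.4−547.8) × (1096.5−547.8) + 51 = 49/592.6 × 548.7 + 51 ≈ 96.37 → 96.
CO: 34.97 lies in 33.38–38.79, so I_lo=201, I_hi=300, C_lo=33.38, C_hi=38.79.
(300−201)/(38.79−33.38) × (34.97−33.38) + 201 = 99/5.41 × 1.59 + 201 ≈ 230.10 → 230.
SO₂: row 389.8–540.0 (AQI 151–200). (200−151)·(488.7−389.8)/(540.0−389.8) + 151 = 49·98.9/150.2 + 151 ≈ 183.26 → 183.
Sub-indices: PM2.5→140, O₃→252, NO₂→96, CO→230, SO₂→183. Overall AQI = max = 252; dominant pollutant is O₃.

252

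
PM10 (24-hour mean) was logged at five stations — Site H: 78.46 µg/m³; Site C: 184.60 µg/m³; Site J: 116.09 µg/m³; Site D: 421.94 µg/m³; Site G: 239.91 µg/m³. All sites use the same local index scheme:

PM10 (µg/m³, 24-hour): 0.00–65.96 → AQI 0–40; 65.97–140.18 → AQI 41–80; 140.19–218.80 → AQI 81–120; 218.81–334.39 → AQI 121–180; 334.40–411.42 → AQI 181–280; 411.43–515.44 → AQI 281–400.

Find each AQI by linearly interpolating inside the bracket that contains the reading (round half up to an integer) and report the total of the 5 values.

643

Site H: row 65.97–140.18 (AQI 41–80). (80−41)·(78.46−65.97)/(140.18−65.97) + 41 = 39·12.49/74.21 + 41 ≈ 47.56 → 48.
Site C 184.60: bracket 140.19–218.80 → index 81–120; slope 39/78.61, offset 44.41.
AQI = 81 + 39/78.61·44.41 ≈ 103.03 ⇒ 103.
Site J: 116.09 ∈ [65.97, 140.18] ↔ index [41, 80].
41 + (116.09−65.97)·(80−41)/(140.18−65.97) = 41 + 50.12·39/74.21 ≈ 67.34, so AQI = 67.
Site D 421.94: bracket 411.43–515.44 → index 281–400; slope 119/104.01, offset 10.51.
AQI = 281 + 119/104.01·10.51 ≈ 293.02 ⇒ 293.
Site G 239.91: bracket 218.81–334.39 → index 121–180; slope 59/115.58, offset 21.10.
AQI = 121 + 59/115.58·21.10 ≈ 131.77 ⇒ 132.
AQIs: Site H=48, Site C=103, Site J=67, Site D=293, Site G=132. Sum = 48 + 103 + 67 + 293 + 132 = 643.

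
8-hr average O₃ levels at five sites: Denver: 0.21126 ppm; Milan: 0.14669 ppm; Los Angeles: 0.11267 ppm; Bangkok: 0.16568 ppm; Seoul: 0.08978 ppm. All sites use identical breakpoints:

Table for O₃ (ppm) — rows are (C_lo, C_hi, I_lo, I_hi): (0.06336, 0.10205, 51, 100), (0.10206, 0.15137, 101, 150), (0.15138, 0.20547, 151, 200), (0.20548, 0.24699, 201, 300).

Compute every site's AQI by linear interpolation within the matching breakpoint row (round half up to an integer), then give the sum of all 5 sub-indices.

720

Denver 0.21126: bracket 0.20548–0.24699 → index 201–300; slope 99/0.04151, offset 0.00578.
AQI = 201 + 99/0.04151·0.00578 ≈ 214.79 ⇒ 215.
Milan: row 0.10206–0.15137 (AQI 101–150). (150−101)·(0.14669−0.10206)/(0.15137−0.10206) + 101 = 49·0.04463/0.04931 + 101 ≈ 145.35 → 145.
Los Angeles: 0.11267 ∈ [0.10206, 0.15137] ↔ index [101, 150].
101 + (0.11267−0.10206)·(150−101)/(0.15137−0.10206) = 101 + 0.01061·49/0.04931 ≈ 111.54, so AQI = 112.
Bangkok: row 0.15138–0.20547 (AQI 151–200). (200−151)·(0.16568−0.15138)/(0.20547−0.15138) + 151 = 49·0.01430/0.05409 + 151 ≈ 163.95 → 164.
Seoul: 0.08978 ∈ [0.06336, 0.10205] ↔ index [51, 100].
51 + (0.08978−0.06336)·(100−51)/(0.10205−0.06336) = 51 + 0.02642·49/0.03869 ≈ 84.46, so AQI = 84.
AQIs: Denver=215, Milan=145, Los Angeles=112, Bangkok=164, Seoul=84. Sum = 215 + 145 + 112 + 164 + 84 = 720.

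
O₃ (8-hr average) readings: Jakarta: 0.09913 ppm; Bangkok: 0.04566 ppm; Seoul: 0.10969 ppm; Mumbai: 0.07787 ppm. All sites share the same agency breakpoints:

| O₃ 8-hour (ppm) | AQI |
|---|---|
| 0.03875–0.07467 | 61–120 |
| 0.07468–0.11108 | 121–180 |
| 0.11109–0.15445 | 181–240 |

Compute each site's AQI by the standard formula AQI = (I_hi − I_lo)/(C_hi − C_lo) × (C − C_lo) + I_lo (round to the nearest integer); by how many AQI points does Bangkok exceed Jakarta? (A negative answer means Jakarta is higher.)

Jakarta 0.09913: bracket 0.07468–0.11108 → index 121–180; slope 59/0.03640, offset 0.02445.
AQI = 121 + 59/0.03640·0.02445 ≈ 160.63 ⇒ 161.
Bangkok: 0.04566 lies in 0.03875–0.07467, so I_lo=61, I_hi=120, C_lo=0.03875, C_hi=0.07467.
(120−61)/(0.07467−0.03875) × (0.04566−0.03875) + 61 = 59/0.03592 × 0.00691 + 61 ≈ 72.35 → 72.
Seoul: 0.10969 lies in 0.07468–0.11108, so I_lo=121, I_hi=180, C_lo=0.07468, C_hi=0.11108.
(180−121)/(0.11108−0.07468) × (0.10969−0.07468) + 121 = 59/0.03640 × 0.03501 + 121 ≈ 177.75 → 178.
Mumbai: 0.07787 lies in 0.07468–0.11108, so I_lo=121, I_hi=180, C_lo=0.07468, C_hi=0.11108.
(180−121)/(0.11108−0.07468) × (0.07787−0.07468) + 121 = 59/0.03640 × 0.00319 + 121 ≈ 126.17 → 126.
AQIs: Jakarta=161, Bangkok=72, Seoul=178, Mumbai=126. Bangkok (72) − Jakarta (161) = -89.

-89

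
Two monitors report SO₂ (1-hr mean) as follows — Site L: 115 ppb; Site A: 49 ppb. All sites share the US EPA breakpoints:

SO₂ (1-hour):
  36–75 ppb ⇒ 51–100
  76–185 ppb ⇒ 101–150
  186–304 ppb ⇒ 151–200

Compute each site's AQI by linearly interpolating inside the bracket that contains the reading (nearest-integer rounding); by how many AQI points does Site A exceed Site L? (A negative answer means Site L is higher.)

-52

Site L: 115 ∈ [76, 185] ↔ index [101, 150].
101 + (115−76)·(150−101)/(185−76) = 101 + 39·49/109 ≈ 118.53, so AQI = 119.
Site A: 49 ∈ [36, 75] ↔ index [51, 100].
51 + (49−36)·(100−51)/(75−36) = 51 + 13·49/39 ≈ 67.33, so AQI = 67.
AQIs: Site L=119, Site A=67. Site A (67) − Site L (119) = -52.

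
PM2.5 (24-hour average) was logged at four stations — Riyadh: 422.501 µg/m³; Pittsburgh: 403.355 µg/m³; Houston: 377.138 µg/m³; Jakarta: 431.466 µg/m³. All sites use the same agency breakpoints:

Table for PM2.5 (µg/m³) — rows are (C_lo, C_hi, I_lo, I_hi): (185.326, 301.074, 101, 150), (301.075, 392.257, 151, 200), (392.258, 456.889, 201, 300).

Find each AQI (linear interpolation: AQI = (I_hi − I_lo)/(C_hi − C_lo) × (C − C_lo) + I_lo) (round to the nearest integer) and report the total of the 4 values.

918

Riyadh: 422.501 ∈ [392.258, 456.889] ↔ index [201, 300].
201 + (422.501−392.258)·(300−201)/(456.889−392.258) = 201 + 30.243·99/64.631 ≈ 247.33, so AQI = 247.
Pittsburgh: row 392.258–456.889 (AQI 201–300). (300−201)·(403.355−392.258)/(456.889−392.258) + 201 = 99·11.097/64.631 + 201 ≈ 218.00 → 218.
Houston: 377.138 lies in 301.075–392.257, so I_lo=151, I_hi=200, C_lo=301.075, C_hi=392.257.
(200−151)/(392.257−301.075) × (377.138−301.075) + 151 = 49/91.182 × 76.063 + 151 ≈ 191.88 → 192.
Jakarta: row 392.258–456.889 (AQI 201–300). (300−201)·(431.466−392.258)/(456.889−392.258) + 201 = 99·39.208/64.631 + 201 ≈ 261.06 → 261.
AQIs: Riyadh=247, Pittsburgh=218, Houston=192, Jakarta=261. Sum = 247 + 218 + 192 + 261 = 918.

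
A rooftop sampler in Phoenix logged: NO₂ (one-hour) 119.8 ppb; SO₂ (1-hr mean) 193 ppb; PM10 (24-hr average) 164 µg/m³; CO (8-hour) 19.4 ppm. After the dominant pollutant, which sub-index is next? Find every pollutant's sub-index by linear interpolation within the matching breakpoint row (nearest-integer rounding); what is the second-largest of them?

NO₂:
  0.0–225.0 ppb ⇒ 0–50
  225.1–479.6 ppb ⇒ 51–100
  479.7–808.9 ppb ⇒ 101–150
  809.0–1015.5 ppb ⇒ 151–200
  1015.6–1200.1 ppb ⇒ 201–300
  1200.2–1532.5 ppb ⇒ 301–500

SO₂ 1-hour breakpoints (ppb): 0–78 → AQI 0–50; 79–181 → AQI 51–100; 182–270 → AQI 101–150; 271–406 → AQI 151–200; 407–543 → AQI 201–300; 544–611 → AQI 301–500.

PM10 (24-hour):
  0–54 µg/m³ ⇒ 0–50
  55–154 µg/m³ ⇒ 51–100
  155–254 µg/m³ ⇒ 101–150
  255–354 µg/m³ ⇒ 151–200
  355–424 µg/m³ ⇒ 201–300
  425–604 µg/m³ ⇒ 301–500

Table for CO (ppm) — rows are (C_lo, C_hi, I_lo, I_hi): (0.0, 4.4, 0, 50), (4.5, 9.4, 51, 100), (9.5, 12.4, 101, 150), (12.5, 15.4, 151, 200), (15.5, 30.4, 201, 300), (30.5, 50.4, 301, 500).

NO₂: 119.8 lies in 0.0–225.0, so I_lo=0, I_hi=50, C_lo=0.0, C_hi=225.0.
(50−0)/(225.0−0.0) × (119.8−0.0) + 0 = 50/225.0 × 119.8 + 0 ≈ 26.62 → 27.
SO₂ 193: bracket 182–270 → index 101–150; slope 49/88, offset 11.
AQI = 101 + 49/88·11 ≈ 107.13 ⇒ 107.
PM10: 164 lies in 155–254, so I_lo=101, I_hi=150, C_lo=155, C_hi=254.
(150−101)/(254−155) × (164−155) + 101 = 49/99 × 9 + 101 ≈ 105.45 → 105.
CO 19.4: bracket 15.5–30.4 → index 201–300; slope 99/14.9, offset 3.9.
AQI = 201 + 99/14.9·3.9 ≈ 226.91 ⇒ 227.
Sub-indices: NO₂→27, SO₂→107, PM10→105, CO→227. Ranked high→low: 227, 107, 105, 27. Second-highest sub-index = 107.

107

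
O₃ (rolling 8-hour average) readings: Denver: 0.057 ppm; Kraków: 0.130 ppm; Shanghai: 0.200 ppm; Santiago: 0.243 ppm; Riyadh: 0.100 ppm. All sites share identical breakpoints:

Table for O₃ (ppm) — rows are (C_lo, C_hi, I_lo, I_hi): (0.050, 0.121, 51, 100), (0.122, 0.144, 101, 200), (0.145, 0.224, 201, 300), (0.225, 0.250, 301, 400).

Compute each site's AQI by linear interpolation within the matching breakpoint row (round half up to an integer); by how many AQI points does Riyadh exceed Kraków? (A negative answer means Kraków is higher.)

-51

Denver: row 0.050–0.121 (AQI 51–100). (100−51)·(0.057−0.050)/(0.121−0.050) + 51 = 49·0.007/0.071 + 51 ≈ 55.83 → 56.
Kraków: 0.130 lies in 0.122–0.144, so I_lo=101, I_hi=200, C_lo=0.122, C_hi=0.144.
(200−101)/(0.144−0.122) × (0.130−0.122) + 101 = 99/0.022 × 0.008 + 101 ≈ 137.00 → 137.
Shanghai: 0.200 lies in 0.145–0.224, so I_lo=201, I_hi=300, C_lo=0.145, C_hi=0.224.
(300−201)/(0.224−0.145) × (0.200−0.145) + 201 = 99/0.079 × 0.055 + 201 ≈ 269.92 → 270.
Santiago: 0.243 ∈ [0.225, 0.250] ↔ index [301, 400].
301 + (0.243−0.225)·(400−301)/(0.250−0.225) = 301 + 0.018·99/0.025 ≈ 372.28, so AQI = 372.
Riyadh: row 0.050–0.121 (AQI 51–100). (100−51)·(0.100−0.050)/(0.121−0.050) + 51 = 49·0.050/0.071 + 51 ≈ 85.51 → 86.
AQIs: Denver=56, Kraków=137, Shanghai=270, Santiago=372, Riyadh=86. Riyadh (86) − Kraków (137) = -51.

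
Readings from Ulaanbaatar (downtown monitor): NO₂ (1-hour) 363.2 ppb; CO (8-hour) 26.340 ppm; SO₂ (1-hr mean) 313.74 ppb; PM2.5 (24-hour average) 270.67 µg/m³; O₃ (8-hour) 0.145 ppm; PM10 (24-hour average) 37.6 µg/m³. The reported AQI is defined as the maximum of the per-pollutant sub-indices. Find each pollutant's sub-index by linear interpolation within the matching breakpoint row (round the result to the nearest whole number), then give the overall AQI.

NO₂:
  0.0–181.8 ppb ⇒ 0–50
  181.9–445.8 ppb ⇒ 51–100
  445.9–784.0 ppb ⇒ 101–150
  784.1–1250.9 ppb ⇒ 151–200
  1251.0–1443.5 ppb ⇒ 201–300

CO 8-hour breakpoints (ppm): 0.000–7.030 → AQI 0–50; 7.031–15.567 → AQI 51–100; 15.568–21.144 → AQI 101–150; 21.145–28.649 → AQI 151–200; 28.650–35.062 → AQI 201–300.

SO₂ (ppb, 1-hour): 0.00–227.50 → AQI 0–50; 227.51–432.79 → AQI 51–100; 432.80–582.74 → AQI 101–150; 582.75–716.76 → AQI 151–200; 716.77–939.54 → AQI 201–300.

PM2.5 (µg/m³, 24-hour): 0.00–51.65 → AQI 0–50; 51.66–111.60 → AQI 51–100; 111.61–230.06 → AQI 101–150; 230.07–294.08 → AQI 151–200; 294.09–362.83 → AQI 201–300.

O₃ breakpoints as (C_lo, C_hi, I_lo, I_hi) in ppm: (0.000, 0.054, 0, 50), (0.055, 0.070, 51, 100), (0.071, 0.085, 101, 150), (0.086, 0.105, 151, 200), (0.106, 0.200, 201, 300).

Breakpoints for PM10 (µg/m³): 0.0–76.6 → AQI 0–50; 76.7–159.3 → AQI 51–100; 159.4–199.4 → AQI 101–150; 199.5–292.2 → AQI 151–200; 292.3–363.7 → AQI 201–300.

NO₂ 363.2: bracket 181.9–445.8 → index 51–100; slope 49/263.9, offset 181.3.
AQI = 51 + 49/263.9·181.3 ≈ 84.66 ⇒ 85.
CO: 26.340 ∈ [21.145, 28.649] ↔ index [151, 200].
151 + (26.340−21.145)·(200−151)/(28.649−21.145) = 151 + 5.195·49/7.504 ≈ 184.92, so AQI = 185.
SO₂: row 227.51–432.79 (AQI 51–100). (100−51)·(313.74−227.51)/(432.79−227.51) + 51 = 49·86.23/205.28 + 51 ≈ 71.58 → 72.
PM2.5: 270.67 lies in 230.07–294.08, so I_lo=151, I_hi=200, C_lo=230.07, C_hi=294.08.
(200−151)/(294.08−230.07) × (270.67−230.07) + 151 = 49/64.01 × 40.60 + 151 ≈ 182.08 → 182.
O₃: 0.145 lies in 0.106–0.200, so I_lo=201, I_hi=300, C_lo=0.106, C_hi=0.200.
(300−201)/(0.200−0.106) × (0.145−0.106) + 201 = 99/0.094 × 0.039 + 201 ≈ 242.07 → 242.
PM10: 37.6 lies in 0.0–76.6, so I_lo=0, I_hi=50, C_lo=0.0, C_hi=76.6.
(50−0)/(76.6−0.0) × (37.6−0.0) + 0 = 50/76.6 × 37.6 + 0 ≈ 24.54 → 25.
Sub-indices: NO₂→85, CO→185, SO₂→72, PM2.5→182, O₃→242, PM10→25. Overall AQI = max = 242; dominant pollutant is O₃.
AQI 242: Very Unhealthy.

242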